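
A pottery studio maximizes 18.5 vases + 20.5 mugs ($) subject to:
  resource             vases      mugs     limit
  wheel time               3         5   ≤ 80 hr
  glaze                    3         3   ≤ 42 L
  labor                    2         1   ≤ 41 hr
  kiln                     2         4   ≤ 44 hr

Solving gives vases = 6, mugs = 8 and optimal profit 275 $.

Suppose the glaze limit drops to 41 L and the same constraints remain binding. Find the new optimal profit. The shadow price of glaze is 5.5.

Δb = -1, so new z* = 275 + (5.5)·(-1) = 275 − 5.5 = 269.5.

269.5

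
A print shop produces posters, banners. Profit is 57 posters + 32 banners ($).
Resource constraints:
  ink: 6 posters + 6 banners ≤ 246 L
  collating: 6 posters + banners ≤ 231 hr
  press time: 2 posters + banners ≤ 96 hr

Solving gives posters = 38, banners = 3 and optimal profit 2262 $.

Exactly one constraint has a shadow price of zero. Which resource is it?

press time

ink: 246/246 (binding)
collating: 231/231 (binding)
press time: 79/96 (slack 17)
By complementary slackness, a constraint with positive slack has shadow price 0 → press time.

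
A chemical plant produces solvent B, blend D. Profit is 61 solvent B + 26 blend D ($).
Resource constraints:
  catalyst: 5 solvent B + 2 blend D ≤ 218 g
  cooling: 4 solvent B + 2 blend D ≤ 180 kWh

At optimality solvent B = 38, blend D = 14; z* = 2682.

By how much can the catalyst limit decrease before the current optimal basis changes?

Binding constraints: catalyst, cooling. The basis is B = [[5,2],[4,2]] with det 2.
Per unit decrease in catalyst, x* moves by d = (-1, 2).
The basis stays optimal until solvent B reaches 0; allowable decrease = 38 g.

38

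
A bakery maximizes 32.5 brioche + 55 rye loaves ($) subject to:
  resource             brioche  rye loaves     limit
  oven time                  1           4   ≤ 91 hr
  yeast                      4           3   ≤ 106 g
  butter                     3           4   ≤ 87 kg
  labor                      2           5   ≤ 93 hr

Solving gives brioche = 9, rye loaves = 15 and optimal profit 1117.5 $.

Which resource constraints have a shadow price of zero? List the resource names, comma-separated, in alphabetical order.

oven time: 69/91 (slack 22)
yeast: 81/106 (slack 25)
butter: 87/87 (binding)
labor: 93/93 (binding)
By complementary slackness, a constraint with positive slack has shadow price 0 → oven time, yeast.

oven time, yeast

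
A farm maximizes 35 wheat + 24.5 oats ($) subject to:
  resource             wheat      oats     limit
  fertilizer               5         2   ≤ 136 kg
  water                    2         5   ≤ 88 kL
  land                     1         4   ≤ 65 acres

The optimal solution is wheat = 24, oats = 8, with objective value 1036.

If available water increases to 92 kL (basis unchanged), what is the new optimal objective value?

1046

Binding: fertilizer and water. Non-binding: land (9 unused).
Slack constraints have shadow price 0 (complementary slackness).
From A_Bᵀ y = c: 5·y_fertilizer + 2·y_water = 35; 2·y_fertilizer + 5·y_water = 24.5.
Solving: y_fertilizer = 6, y_water = 2.5.
Δz = y_water·Δb = 2.5 × (4) = 10, so new z* = 1036 + 10 = 1046.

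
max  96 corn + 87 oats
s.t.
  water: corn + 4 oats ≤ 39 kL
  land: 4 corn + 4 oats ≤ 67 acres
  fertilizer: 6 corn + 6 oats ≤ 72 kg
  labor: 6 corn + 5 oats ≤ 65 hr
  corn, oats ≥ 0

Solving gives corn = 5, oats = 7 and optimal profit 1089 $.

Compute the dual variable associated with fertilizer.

7

Check each constraint at x*: water 33/39 (slack 6); land 48/67 (slack 19); fertilizer 72/72 (tight); labor 65/65 (tight).
Slack constraints have shadow price 0 (complementary slackness).
Dual feasibility on the basic columns requires 6·y_fertilizer + 6·y_labor = 96, 6·y_fertilizer + 5·y_labor = 87.
→ y_fertilizer = 7 and y_labor = 9.
Shadow price of fertilizer = 7.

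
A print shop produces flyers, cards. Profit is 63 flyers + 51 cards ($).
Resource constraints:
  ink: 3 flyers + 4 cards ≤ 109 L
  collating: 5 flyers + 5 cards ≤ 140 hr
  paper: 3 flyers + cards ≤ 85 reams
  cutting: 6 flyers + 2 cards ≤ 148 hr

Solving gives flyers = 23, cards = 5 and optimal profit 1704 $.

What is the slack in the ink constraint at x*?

ink used = 3·23 + 4·5 = 89; slack = 109 − 89 = 20.

20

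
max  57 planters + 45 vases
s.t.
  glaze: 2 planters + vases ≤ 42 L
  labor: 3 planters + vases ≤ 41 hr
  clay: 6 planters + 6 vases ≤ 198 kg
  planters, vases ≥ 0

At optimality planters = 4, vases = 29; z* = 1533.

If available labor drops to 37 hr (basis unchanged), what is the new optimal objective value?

Check each constraint at x*: glaze 37/42 (slack 5); labor 41/41 (tight); clay 198/198 (tight).
Slack constraints have shadow price 0 (complementary slackness).
The binding rows give the dual system: 3·y_labor + 6·y_clay = 57 and 1·y_labor + 6·y_clay = 45.
→ y_labor = 6 and y_clay = 6.5.
Δz = y_labor·Δb = 6 × (-4) = -24, so new z* = 1533 − 24 = 1509.

1509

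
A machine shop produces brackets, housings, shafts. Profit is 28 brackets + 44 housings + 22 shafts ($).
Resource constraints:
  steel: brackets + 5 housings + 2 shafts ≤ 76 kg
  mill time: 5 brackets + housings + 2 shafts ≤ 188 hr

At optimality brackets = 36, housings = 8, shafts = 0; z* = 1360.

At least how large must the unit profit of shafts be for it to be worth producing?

Both steel and mill time are binding at x*.
From A_Bᵀ y = c: 1·y_steel + 5·y_mill time = 28; 5·y_steel + 1·y_mill time = 44.
Solving: y_steel = 8, y_mill time = 4.
shafts enters the basis when its profit ≥ yᵀa₃ = 8·2 + 4·2 = 24.

24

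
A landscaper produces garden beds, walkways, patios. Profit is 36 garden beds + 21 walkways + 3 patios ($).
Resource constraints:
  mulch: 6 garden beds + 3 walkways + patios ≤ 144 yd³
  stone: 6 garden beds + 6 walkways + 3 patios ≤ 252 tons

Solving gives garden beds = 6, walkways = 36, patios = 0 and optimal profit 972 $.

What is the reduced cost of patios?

At the optimum: mulch uses 144 of 144 (binding); stone uses 252 of 252 (binding).
Dual feasibility on the basic columns requires 6·y_mulch + 6·y_stone = 36, 3·y_mulch + 6·y_stone = 21.
Solving: y_mulch = 5, y_stone = 1.
Reduced cost of patios: c₃ − yᵀa₃ = 3 − (5·1 + 1·3) = 3 − 8 = -5.

-5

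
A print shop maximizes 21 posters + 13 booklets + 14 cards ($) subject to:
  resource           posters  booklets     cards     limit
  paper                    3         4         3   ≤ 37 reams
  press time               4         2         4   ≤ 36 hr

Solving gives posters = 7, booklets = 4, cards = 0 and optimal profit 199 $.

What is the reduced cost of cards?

-7

At the optimum: paper uses 37 of 37 (binding); press time uses 36 of 36 (binding).
The binding rows give the dual system: 3·y_paper + 4·y_press time = 21 and 4·y_paper + 2·y_press time = 13.
Solving: y_paper = 1, y_press time = 4.5.
Reduced cost of cards: c₃ − yᵀa₃ = 14 − (1·3 + 4.5·4) = 14 − 21 = -7.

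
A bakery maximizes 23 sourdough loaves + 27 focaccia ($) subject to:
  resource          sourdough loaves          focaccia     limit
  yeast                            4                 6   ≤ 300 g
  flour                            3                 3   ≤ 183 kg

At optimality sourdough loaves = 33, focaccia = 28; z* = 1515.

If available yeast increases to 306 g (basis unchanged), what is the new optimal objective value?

1527

At the optimum: yeast uses 300 of 300 (binding); flour uses 183 of 183 (binding).
From A_Bᵀ y = c: 4·y_yeast + 3·y_flour = 23; 6·y_yeast + 3·y_flour = 27.
→ y_yeast = 2 and y_flour = 5.
Δz = y_yeast·Δb = 2 × (6) = 12, so new z* = 1515 + 12 = 1527.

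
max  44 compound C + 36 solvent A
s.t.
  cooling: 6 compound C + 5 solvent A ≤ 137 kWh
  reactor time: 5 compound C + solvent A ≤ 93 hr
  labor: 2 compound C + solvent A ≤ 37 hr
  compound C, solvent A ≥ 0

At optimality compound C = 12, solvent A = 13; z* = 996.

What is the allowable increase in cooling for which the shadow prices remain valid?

Binding constraints: cooling, labor. The basis is B = [[6,5],[2,1]] with det -4.
Per unit increase in cooling, x* moves by d = (-0.25, 0.5).
The basis stays optimal until compound C reaches 0; allowable increase = 48 kWh.

48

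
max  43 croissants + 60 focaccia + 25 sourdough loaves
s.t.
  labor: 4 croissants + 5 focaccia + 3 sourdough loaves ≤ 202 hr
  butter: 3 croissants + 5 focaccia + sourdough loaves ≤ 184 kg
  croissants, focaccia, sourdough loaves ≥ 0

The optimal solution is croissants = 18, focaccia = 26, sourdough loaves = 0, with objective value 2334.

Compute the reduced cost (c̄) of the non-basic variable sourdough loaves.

Check each constraint at x*: labor 202/202 (tight); butter 184/184 (tight).
The binding rows give the dual system: 4·y_labor + 3·y_butter = 43 and 5·y_labor + 5·y_butter = 60.
→ y_labor = 7 and y_butter = 5.
Reduced cost of sourdough loaves: c₃ − yᵀa₃ = 25 − (7·3 + 5·1) = 25 − 26 = -1.

-1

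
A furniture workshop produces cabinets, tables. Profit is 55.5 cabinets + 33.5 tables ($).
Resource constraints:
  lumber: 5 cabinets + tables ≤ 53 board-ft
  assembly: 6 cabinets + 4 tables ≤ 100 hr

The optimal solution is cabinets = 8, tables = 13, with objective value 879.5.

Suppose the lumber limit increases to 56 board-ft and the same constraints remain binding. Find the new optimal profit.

884

Check each constraint at x*: lumber 53/53 (tight); assembly 100/100 (tight).
From A_Bᵀ y = c: 5·y_lumber + 6·y_assembly = 55.5; 1·y_lumber + 4·y_assembly = 33.5.
→ y_lumber = 1.5 and y_assembly = 8.
Δz = y_lumber·Δb = 1.5 × (3) = 4.5, so new z* = 879.5 + 4.5 = 884.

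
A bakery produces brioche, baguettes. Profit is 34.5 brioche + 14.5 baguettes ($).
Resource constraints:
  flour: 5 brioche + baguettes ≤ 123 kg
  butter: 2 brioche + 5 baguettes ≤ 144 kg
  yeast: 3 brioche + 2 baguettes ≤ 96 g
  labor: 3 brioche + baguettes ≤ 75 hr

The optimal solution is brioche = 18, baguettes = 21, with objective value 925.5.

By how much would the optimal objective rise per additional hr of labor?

Check each constraint at x*: flour 111/123 (slack 12); butter 141/144 (slack 3); yeast 96/96 (tight); labor 75/75 (tight).
Slack constraints have shadow price 0 (complementary slackness).
From A_Bᵀ y = c: 3·y_yeast + 3·y_labor = 34.5; 2·y_yeast + 1·y_labor = 14.5.
This yields shadow prices y_yeast = 3, y_labor = 8.5.
Shadow price of labor = 8.5.

8.5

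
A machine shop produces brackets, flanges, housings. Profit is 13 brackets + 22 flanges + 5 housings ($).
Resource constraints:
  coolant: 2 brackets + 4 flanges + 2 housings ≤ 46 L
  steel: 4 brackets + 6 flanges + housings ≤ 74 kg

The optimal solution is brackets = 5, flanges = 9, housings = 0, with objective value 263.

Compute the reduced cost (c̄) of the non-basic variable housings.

Both coolant and steel are binding at x*.
From A_Bᵀ y = c: 2·y_coolant + 4·y_steel = 13; 4·y_coolant + 6·y_steel = 22.
This yields shadow prices y_coolant = 2.5, y_steel = 2.
Reduced cost of housings: c₃ − yᵀa₃ = 5 − (2.5·2 + 2·1) = 5 − 7 = -2.

-2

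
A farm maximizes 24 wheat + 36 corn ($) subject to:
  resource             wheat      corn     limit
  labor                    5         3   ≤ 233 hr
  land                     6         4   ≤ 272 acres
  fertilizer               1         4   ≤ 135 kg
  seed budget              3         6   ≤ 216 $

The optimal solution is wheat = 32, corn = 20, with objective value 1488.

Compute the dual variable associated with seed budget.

Binding: land and seed budget. Non-binding: labor (13 unused), fertilizer (23 unused).
Slack constraints have shadow price 0 (complementary slackness).
The binding rows give the dual system: 6·y_land + 3·y_seed budget = 24 and 4·y_land + 6·y_seed budget = 36.
This yields shadow prices y_land = 1.5, y_seed budget = 5.
Shadow price of seed budget = 5.

5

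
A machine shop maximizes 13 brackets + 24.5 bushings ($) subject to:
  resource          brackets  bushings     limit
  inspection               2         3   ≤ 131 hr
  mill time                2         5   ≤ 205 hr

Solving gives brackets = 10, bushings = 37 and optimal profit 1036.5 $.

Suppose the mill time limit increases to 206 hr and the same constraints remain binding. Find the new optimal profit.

1039

Both inspection and mill time are binding at x*.
From A_Bᵀ y = c: 2·y_inspection + 2·y_mill time = 13; 3·y_inspection + 5·y_mill time = 24.5.
This yields shadow prices y_inspection = 4, y_mill time = 2.5.
Δz = y_mill time·Δb = 2.5 × (1) = 2.5, so new z* = 1036.5 + 2.5 = 1039.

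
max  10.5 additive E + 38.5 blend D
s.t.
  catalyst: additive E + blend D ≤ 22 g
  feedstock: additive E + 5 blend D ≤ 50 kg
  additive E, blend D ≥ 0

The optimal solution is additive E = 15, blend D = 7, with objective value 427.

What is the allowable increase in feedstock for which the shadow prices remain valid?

60

Binding constraints: catalyst, feedstock. The basis is B = [[1,1],[1,5]] with det 4.
Per unit increase in feedstock, x* moves by d = (-0.25, 0.25).
The basis stays optimal until additive E reaches 0; allowable increase = 60 kg.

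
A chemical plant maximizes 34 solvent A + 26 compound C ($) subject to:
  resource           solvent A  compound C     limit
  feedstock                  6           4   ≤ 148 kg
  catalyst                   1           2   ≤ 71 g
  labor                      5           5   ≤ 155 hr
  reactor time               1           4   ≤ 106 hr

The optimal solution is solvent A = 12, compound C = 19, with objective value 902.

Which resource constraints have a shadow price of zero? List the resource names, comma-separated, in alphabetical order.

catalyst, reactor time

feedstock: 148/148 (binding)
catalyst: 50/71 (slack 21)
labor: 155/155 (binding)
reactor time: 88/106 (slack 18)
By complementary slackness, a constraint with positive slack has shadow price 0 → catalyst, reactor time.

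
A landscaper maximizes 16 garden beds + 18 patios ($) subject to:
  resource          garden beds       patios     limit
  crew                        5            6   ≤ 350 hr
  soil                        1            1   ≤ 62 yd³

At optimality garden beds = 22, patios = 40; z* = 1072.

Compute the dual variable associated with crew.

2

Both crew and soil are binding at x*.
From A_Bᵀ y = c: 5·y_crew + 1·y_soil = 16; 6·y_crew + 1·y_soil = 18.
Solving: y_crew = 2, y_soil = 6.
Shadow price of crew = 2.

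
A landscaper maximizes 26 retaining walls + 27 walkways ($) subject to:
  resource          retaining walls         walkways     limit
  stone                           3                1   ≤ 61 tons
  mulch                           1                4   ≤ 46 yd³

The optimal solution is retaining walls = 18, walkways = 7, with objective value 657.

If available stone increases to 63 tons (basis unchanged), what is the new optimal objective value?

Both stone and mulch are binding at x*.
From A_Bᵀ y = c: 3·y_stone + 1·y_mulch = 26; 1·y_stone + 4·y_mulch = 27.
Solving: y_stone = 7, y_mulch = 5.
Δz = y_stone·Δb = 7 × (2) = 14, so new z* = 657 + 14 = 671.

671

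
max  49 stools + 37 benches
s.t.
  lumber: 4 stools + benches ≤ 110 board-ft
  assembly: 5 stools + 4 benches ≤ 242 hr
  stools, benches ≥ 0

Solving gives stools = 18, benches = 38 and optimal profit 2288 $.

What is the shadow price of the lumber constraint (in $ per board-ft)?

Both lumber and assembly are binding at x*.
The binding rows give the dual system: 4·y_lumber + 5·y_assembly = 49 and 1·y_lumber + 4·y_assembly = 37.
This yields shadow prices y_lumber = 1, y_assembly = 9.
Shadow price of lumber = 1.

1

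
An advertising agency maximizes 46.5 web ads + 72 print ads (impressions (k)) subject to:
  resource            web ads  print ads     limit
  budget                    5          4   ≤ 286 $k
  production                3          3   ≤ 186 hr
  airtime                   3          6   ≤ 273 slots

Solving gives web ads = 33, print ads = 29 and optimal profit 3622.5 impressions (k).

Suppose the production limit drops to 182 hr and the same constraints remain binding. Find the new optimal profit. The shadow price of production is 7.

3594.5

Δb = -4, so new z* = 3622.5 + (7)·(-4) = 3622.5 − 28 = 3594.5.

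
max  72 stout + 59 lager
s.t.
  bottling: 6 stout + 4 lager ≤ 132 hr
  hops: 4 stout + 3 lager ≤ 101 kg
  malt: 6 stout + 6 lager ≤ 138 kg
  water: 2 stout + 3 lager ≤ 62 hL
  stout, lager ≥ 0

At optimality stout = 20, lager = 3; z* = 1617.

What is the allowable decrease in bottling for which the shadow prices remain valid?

26

Binding constraints: bottling, malt. The basis is B = [[6,4],[6,6]] with det 12.
Per unit decrease in bottling, x* moves by d = (-0.5, 0.5).
The basis stays optimal until water becomes binding; allowable decrease = 26 hr.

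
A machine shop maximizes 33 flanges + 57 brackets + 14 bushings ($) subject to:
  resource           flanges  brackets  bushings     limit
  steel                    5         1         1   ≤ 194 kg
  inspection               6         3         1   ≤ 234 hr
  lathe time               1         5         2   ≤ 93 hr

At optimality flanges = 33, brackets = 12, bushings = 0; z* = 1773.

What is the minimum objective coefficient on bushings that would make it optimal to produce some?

22

At the optimum: steel uses 177 of 194 (slack = 17); inspection uses 234 of 234 (binding); lathe time uses 93 of 93 (binding).
By complementary slackness, y = 0 for the non-binding constraint.
From A_Bᵀ y = c: 6·y_inspection + 1·y_lathe time = 33; 3·y_inspection + 5·y_lathe time = 57.
This yields shadow prices y_inspection = 4, y_lathe time = 9.
bushings enters the basis when its profit ≥ yᵀa₃ = 4·1 + 9·2 = 22.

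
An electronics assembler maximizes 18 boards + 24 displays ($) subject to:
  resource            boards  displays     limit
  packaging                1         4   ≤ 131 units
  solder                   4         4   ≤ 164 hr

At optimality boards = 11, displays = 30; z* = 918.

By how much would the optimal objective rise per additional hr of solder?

At the optimum: packaging uses 131 of 131 (binding); solder uses 164 of 164 (binding).
The binding rows give the dual system: 1·y_packaging + 4·y_solder = 18 and 4·y_packaging + 4·y_solder = 24.
Solving: y_packaging = 2, y_solder = 4.
Shadow price of solder = 4.

4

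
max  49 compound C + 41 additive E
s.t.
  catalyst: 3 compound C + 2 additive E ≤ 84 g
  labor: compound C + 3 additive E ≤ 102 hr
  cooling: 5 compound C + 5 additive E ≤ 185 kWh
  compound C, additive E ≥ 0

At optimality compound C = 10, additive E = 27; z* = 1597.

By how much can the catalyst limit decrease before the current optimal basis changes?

Binding constraints: catalyst, cooling. The basis is B = [[3,2],[5,5]] with det 5.
Per unit decrease in catalyst, x* moves by d = (-1, 1).
The basis stays optimal until labor becomes binding; allowable decrease = 5.5 g.

5.5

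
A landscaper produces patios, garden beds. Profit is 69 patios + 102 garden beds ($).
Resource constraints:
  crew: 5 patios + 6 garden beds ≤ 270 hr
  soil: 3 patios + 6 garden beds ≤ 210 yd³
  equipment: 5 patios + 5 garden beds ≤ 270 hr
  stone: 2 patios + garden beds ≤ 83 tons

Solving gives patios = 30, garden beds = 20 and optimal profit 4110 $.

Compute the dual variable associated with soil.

8

Binding: crew and soil. Non-binding: equipment (20 unused), stone (3 unused).
Slack constraints have shadow price 0 (complementary slackness).
From A_Bᵀ y = c: 5·y_crew + 3·y_soil = 69; 6·y_crew + 6·y_soil = 102.
This yields shadow prices y_crew = 9, y_soil = 8.
Shadow price of soil = 8.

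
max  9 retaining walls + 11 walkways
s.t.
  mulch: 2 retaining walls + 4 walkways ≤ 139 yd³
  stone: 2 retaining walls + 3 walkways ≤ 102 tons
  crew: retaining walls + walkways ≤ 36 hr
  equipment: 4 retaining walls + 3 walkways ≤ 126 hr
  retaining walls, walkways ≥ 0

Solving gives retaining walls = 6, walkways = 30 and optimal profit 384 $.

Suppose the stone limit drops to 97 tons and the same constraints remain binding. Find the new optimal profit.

374

Binding: stone and crew. Non-binding: mulch (7 unused), equipment (12 unused).
Since mulch, equipment are not tight, their duals are 0.
From A_Bᵀ y = c: 2·y_stone + 1·y_crew = 9; 3·y_stone + 1·y_crew = 11.
This yields shadow prices y_stone = 2, y_crew = 5.
Δz = y_stone·Δb = 2 × (-5) = -10, so new z* = 384 − 10 = 374.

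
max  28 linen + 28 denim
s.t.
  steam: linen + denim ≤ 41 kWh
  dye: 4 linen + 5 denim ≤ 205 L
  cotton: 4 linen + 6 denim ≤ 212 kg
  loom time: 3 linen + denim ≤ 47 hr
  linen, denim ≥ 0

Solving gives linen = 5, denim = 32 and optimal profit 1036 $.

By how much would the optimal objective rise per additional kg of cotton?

Binding: cotton and loom time. Non-binding: steam (4 unused), dye (25 unused).
Slack constraints have shadow price 0 (complementary slackness).
From A_Bᵀ y = c: 4·y_cotton + 3·y_loom time = 28; 6·y_cotton + 1·y_loom time = 28.
Solving: y_cotton = 4, y_loom time = 4.
Shadow price of cotton = 4.

4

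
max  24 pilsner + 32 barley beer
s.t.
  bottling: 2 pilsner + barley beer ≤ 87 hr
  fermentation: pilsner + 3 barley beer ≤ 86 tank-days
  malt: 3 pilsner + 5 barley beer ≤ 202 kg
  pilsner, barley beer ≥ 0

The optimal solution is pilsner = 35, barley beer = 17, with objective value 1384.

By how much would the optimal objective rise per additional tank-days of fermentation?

Check each constraint at x*: bottling 87/87 (tight); fermentation 86/86 (tight); malt 190/202 (slack 12).
Since malt is not tight, its dual is 0.
From A_Bᵀ y = c: 2·y_bottling + 1·y_fermentation = 24; 1·y_bottling + 3·y_fermentation = 32.
→ y_bottling = 8 and y_fermentation = 8.
Shadow price of fermentation = 8.

8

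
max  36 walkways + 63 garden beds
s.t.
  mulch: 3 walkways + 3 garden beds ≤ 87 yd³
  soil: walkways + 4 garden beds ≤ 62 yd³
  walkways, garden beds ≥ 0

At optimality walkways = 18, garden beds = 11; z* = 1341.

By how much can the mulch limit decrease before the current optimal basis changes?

40.5

Binding constraints: mulch, soil. The basis is B = [[3,3],[1,4]] with det 9.
Per unit decrease in mulch, x* moves by d = (-0.4444, 0.1111).
The basis stays optimal until walkways reaches 0; allowable decrease = 40.5 yd³.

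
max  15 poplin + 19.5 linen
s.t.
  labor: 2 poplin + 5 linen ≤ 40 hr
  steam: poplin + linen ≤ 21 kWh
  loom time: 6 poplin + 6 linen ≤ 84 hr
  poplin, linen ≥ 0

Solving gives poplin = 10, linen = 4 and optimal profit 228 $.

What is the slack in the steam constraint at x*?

7

steam used = 1·10 + 1·4 = 14; slack = 21 − 14 = 7.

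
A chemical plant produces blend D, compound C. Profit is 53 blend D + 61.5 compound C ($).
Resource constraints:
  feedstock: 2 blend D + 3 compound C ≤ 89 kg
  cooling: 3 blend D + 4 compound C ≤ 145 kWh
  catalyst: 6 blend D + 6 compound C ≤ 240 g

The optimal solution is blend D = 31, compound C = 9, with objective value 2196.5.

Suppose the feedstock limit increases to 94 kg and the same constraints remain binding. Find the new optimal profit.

Binding: feedstock and catalyst. Non-binding: cooling (16 unused).
Slack constraints have shadow price 0 (complementary slackness).
From A_Bᵀ y = c: 2·y_feedstock + 6·y_catalyst = 53; 3·y_feedstock + 6·y_catalyst = 61.5.
Solving: y_feedstock = 8.5, y_catalyst = 6.
Δz = y_feedstock·Δb = 8.5 × (5) = 42.5, so new z* = 2196.5 + 42.5 = 2239.

2239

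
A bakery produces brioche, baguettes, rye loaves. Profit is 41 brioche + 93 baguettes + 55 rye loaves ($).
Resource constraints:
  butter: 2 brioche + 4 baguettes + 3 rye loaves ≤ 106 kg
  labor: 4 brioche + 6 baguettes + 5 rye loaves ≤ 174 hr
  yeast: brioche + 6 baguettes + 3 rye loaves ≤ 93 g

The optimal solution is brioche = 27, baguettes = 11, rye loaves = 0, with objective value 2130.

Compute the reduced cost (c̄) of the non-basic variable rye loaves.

-8.5

Binding: labor and yeast. Non-binding: butter (8 unused).
Since butter is not tight, its dual is 0.
From A_Bᵀ y = c: 4·y_labor + 1·y_yeast = 41; 6·y_labor + 6·y_yeast = 93.
This yields shadow prices y_labor = 8.5, y_yeast = 7.
Reduced cost of rye loaves: c₃ − yᵀa₃ = 55 − (8.5·5 + 7·3) = 55 − 63.5 = -8.5.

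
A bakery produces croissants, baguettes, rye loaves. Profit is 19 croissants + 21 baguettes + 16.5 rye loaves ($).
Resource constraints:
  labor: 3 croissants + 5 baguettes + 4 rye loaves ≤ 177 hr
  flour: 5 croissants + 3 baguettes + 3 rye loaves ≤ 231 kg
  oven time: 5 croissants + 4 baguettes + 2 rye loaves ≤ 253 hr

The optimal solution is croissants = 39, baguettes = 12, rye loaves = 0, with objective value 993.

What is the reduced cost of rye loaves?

At the optimum: labor uses 177 of 177 (binding); flour uses 231 of 231 (binding); oven time uses 243 of 253 (slack = 10).
By complementary slackness, y = 0 for the non-binding constraint.
Dual feasibility on the basic columns requires 3·y_labor + 5·y_flour = 19, 5·y_labor + 3·y_flour = 21.
This yields shadow prices y_labor = 3, y_flour = 2.
Reduced cost of rye loaves: c₃ − yᵀa₃ = 16.5 − (3·4 + 2·3) = 16.5 − 18 = -1.5.

-1.5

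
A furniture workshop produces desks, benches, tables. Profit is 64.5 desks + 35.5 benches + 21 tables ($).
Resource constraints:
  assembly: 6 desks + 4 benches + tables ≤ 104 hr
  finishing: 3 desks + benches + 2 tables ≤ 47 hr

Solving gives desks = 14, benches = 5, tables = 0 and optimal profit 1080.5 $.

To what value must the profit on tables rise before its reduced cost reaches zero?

22

At the optimum: assembly uses 104 of 104 (binding); finishing uses 47 of 47 (binding).
The binding rows give the dual system: 6·y_assembly + 3·y_finishing = 64.5 and 4·y_assembly + 1·y_finishing = 35.5.
→ y_assembly = 7 and y_finishing = 7.5.
tables enters the basis when its profit ≥ yᵀa₃ = 7·1 + 7.5·2 = 22.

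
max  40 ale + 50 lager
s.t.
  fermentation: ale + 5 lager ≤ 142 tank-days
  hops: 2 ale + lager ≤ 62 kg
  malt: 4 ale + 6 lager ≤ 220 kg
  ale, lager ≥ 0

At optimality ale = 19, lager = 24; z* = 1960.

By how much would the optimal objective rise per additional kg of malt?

7.5

At the optimum: fermentation uses 139 of 142 (slack = 3); hops uses 62 of 62 (binding); malt uses 220 of 220 (binding).
By complementary slackness, y = 0 for the non-binding constraint.
Dual feasibility on the basic columns requires 2·y_hops + 4·y_malt = 40, 1·y_hops + 6·y_malt = 50.
Solving: y_hops = 5, y_malt = 7.5.
Shadow price of malt = 7.5.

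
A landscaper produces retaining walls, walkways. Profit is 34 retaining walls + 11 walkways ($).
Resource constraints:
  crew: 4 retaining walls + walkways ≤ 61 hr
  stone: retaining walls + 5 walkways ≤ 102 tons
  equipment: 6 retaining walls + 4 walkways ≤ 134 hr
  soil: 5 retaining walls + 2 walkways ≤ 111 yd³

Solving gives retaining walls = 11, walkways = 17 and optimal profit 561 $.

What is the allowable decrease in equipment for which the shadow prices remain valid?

42.5

Binding constraints: crew, equipment. The basis is B = [[4,1],[6,4]] with det 10.
Per unit decrease in equipment, x* moves by d = (0.1, -0.4).
The basis stays optimal until walkways reaches 0; allowable decrease = 42.5 hr.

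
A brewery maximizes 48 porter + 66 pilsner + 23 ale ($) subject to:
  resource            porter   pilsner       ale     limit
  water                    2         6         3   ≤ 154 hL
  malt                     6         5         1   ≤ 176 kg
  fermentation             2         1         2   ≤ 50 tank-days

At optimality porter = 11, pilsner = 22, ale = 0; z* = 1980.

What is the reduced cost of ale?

-1

Binding: water and malt. Non-binding: fermentation (6 unused).
By complementary slackness, y = 0 for the non-binding constraint.
Dual feasibility on the basic columns requires 2·y_water + 6·y_malt = 48, 6·y_water + 5·y_malt = 66.
Solving: y_water = 6, y_malt = 6.
Reduced cost of ale: c₃ − yᵀa₃ = 23 − (6·3 + 6·1) = 23 − 24 = -1.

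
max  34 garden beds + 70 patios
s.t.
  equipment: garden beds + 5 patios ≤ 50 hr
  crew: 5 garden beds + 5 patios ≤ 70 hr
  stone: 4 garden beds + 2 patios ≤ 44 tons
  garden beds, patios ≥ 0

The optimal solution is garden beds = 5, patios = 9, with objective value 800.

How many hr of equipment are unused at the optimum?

0

equipment used = 1·5 + 5·9 = 50; slack = 50 − 50 = 0.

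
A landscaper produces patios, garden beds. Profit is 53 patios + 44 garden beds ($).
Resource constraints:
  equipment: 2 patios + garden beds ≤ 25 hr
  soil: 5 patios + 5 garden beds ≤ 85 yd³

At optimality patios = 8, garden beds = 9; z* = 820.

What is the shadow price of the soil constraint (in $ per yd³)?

Both equipment and soil are binding at x*.
From A_Bᵀ y = c: 2·y_equipment + 5·y_soil = 53; 1·y_equipment + 5·y_soil = 44.
This yields shadow prices y_equipment = 9, y_soil = 7.
Shadow price of soil = 7.

7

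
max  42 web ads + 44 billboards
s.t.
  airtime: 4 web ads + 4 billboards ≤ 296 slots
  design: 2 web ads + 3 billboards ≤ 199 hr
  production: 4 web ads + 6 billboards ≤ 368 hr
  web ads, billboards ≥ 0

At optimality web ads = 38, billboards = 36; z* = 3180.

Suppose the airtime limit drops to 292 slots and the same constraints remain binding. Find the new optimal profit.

Binding: airtime and production. Non-binding: design (15 unused).
Slack constraints have shadow price 0 (complementary slackness).
Dual feasibility on the basic columns requires 4·y_airtime + 4·y_production = 42, 4·y_airtime + 6·y_production = 44.
Solving: y_airtime = 9.5, y_production = 1.
Δz = y_airtime·Δb = 9.5 × (-4) = -38, so new z* = 3180 − 38 = 3142.

3142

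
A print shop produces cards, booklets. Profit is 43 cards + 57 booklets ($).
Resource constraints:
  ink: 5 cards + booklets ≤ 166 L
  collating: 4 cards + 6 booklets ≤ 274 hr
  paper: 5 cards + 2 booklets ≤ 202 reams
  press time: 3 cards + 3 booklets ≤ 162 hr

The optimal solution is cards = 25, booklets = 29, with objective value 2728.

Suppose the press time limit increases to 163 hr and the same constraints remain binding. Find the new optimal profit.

Check each constraint at x*: ink 154/166 (slack 12); collating 274/274 (tight); paper 183/202 (slack 19); press time 162/162 (tight).
Since ink, paper are not tight, their duals are 0.
From A_Bᵀ y = c: 4·y_collating + 3·y_press time = 43; 6·y_collating + 3·y_press time = 57.
→ y_collating = 7 and y_press time = 5.
Δz = y_press time·Δb = 5 × (1) = 5, so new z* = 2728 + 5 = 2733.

2733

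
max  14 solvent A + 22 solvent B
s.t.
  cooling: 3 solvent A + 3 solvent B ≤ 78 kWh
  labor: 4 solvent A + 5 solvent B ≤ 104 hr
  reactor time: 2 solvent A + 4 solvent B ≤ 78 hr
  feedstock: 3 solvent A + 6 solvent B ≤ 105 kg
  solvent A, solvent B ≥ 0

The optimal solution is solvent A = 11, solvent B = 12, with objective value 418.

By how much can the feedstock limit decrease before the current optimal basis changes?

Binding constraints: labor, feedstock. The basis is B = [[4,5],[3,6]] with det 9.
Per unit decrease in feedstock, x* moves by d = (0.5556, -0.4444).
The basis stays optimal until solvent B reaches 0; allowable decrease = 27 kg.

27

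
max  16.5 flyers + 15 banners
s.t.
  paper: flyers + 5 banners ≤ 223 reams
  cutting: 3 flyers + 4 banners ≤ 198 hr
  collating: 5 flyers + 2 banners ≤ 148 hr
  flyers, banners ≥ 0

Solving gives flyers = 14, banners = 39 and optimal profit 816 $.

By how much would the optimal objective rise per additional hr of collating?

1.5

At the optimum: paper uses 209 of 223 (slack = 14); cutting uses 198 of 198 (binding); collating uses 148 of 148 (binding).
Since paper is not tight, its dual is 0.
The binding rows give the dual system: 3·y_cutting + 5·y_collating = 16.5 and 4·y_cutting + 2·y_collating = 15.
Solving: y_cutting = 3, y_collating = 1.5.
Shadow price of collating = 1.5.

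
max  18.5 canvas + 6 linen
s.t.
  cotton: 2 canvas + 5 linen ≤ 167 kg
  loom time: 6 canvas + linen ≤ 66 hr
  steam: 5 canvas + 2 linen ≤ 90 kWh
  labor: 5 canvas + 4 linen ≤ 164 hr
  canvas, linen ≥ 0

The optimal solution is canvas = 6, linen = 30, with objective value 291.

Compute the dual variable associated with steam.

At the optimum: cotton uses 162 of 167 (slack = 5); loom time uses 66 of 66 (binding); steam uses 90 of 90 (binding); labor uses 150 of 164 (slack = 14).
By complementary slackness, y = 0 for the non-binding constraints.
The binding rows give the dual system: 6·y_loom time + 5·y_steam = 18.5 and 1·y_loom time + 2·y_steam = 6.
This yields shadow prices y_loom time = 1, y_steam = 2.5.
Shadow price of steam = 2.5.

2.5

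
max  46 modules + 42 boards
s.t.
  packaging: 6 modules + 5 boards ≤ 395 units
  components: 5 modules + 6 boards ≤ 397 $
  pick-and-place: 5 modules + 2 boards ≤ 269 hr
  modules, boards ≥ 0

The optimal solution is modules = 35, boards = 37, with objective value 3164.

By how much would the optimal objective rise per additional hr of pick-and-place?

At the optimum: packaging uses 395 of 395 (binding); components uses 397 of 397 (binding); pick-and-place uses 249 of 269 (slack = 20).
Slack constraints have shadow price 0 (complementary slackness).
The binding rows give the dual system: 6·y_packaging + 5·y_components = 46 and 5·y_packaging + 6·y_components = 42.
Solving: y_packaging = 6, y_components = 2.
Shadow price of pick-and-place = 0.

0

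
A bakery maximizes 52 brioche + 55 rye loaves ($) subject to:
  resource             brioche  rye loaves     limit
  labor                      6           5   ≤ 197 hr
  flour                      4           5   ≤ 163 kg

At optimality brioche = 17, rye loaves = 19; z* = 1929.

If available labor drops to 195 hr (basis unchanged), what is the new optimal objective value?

At the optimum: labor uses 197 of 197 (binding); flour uses 163 of 163 (binding).
Dual feasibility on the basic columns requires 6·y_labor + 4·y_flour = 52, 5·y_labor + 5·y_flour = 55.
→ y_labor = 4 and y_flour = 7.
Δz = y_labor·Δb = 4 × (-2) = -8, so new z* = 1929 − 8 = 1921.

1921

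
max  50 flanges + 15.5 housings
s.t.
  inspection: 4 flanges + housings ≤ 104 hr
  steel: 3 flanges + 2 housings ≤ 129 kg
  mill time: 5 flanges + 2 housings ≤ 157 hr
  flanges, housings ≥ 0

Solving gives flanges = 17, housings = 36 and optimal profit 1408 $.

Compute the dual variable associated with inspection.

7.5

At the optimum: inspection uses 104 of 104 (binding); steel uses 123 of 129 (slack = 6); mill time uses 157 of 157 (binding).
Since steel is not tight, its dual is 0.
The binding rows give the dual system: 4·y_inspection + 5·y_mill time = 50 and 1·y_inspection + 2·y_mill time = 15.5.
This yields shadow prices y_inspection = 7.5, y_mill time = 4.
Shadow price of inspection = 7.5.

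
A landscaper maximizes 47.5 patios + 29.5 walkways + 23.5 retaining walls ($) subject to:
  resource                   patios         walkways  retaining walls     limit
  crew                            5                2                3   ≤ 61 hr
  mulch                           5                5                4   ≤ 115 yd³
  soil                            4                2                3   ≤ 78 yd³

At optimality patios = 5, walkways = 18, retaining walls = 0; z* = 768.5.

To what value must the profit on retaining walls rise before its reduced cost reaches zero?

32

Binding: crew and mulch. Non-binding: soil (22 unused).
Slack constraints have shadow price 0 (complementary slackness).
Dual feasibility on the basic columns requires 5·y_crew + 5·y_mulch = 47.5, 2·y_crew + 5·y_mulch = 29.5.
→ y_crew = 6 and y_mulch = 3.5.
retaining walls enters the basis when its profit ≥ yᵀa₃ = 6·3 + 3.5·4 = 32.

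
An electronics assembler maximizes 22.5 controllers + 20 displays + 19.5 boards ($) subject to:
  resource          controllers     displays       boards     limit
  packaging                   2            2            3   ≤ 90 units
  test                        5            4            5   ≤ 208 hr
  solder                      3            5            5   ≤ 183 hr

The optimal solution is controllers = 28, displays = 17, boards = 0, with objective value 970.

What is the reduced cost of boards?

-8

Check each constraint at x*: packaging 90/90 (tight); test 208/208 (tight); solder 169/183 (slack 14).
Slack constraints have shadow price 0 (complementary slackness).
The binding rows give the dual system: 2·y_packaging + 5·y_test = 22.5 and 2·y_packaging + 4·y_test = 20.
Solving: y_packaging = 5, y_test = 2.5.
Reduced cost of boards: c₃ − yᵀa₃ = 19.5 − (5·3 + 2.5·5) = 19.5 − 27.5 = -8.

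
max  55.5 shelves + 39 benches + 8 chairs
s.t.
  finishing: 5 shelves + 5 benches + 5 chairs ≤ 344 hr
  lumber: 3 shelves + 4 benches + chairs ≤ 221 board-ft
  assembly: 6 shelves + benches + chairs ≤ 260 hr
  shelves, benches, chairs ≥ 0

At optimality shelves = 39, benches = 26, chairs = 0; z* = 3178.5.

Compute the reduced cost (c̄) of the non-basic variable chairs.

-5.5

Binding: lumber and assembly. Non-binding: finishing (19 unused).
By complementary slackness, y = 0 for the non-binding constraint.
Dual feasibility on the basic columns requires 3·y_lumber + 6·y_assembly = 55.5, 4·y_lumber + 1·y_assembly = 39.
This yields shadow prices y_lumber = 8.5, y_assembly = 5.
Reduced cost of chairs: c₃ − yᵀa₃ = 8 − (8.5·1 + 5·1) = 8 − 13.5 = -5.5.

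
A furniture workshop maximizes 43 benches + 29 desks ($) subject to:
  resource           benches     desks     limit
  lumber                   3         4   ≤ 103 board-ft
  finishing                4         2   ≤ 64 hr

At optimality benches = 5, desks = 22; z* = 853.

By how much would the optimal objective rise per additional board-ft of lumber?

3

At the optimum: lumber uses 103 of 103 (binding); finishing uses 64 of 64 (binding).
Dual feasibility on the basic columns requires 3·y_lumber + 4·y_finishing = 43, 4·y_lumber + 2·y_finishing = 29.
Solving: y_lumber = 3, y_finishing = 8.5.
Shadow price of lumber = 3.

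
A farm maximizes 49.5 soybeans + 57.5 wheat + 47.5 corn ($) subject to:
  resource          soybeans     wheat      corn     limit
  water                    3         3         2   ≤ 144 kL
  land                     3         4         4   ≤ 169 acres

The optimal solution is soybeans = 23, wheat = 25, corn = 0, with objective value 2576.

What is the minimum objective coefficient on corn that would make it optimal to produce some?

Check each constraint at x*: water 144/144 (tight); land 169/169 (tight).
From A_Bᵀ y = c: 3·y_water + 3·y_land = 49.5; 3·y_water + 4·y_land = 57.5.
→ y_water = 8.5 and y_land = 8.
corn enters the basis when its profit ≥ yᵀa₃ = 8.5·2 + 8·4 = 49.

49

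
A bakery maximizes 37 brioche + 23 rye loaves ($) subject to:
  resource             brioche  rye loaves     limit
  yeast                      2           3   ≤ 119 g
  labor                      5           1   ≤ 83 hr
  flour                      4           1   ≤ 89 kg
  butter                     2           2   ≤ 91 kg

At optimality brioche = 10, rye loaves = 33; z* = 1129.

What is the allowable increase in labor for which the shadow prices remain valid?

Binding constraints: yeast, labor. The basis is B = [[2,3],[5,1]] with det -13.
Per unit increase in labor, x* moves by d = (0.2308, -0.1538).
The basis stays optimal until flour becomes binding; allowable increase = 20.8 hr.

20.8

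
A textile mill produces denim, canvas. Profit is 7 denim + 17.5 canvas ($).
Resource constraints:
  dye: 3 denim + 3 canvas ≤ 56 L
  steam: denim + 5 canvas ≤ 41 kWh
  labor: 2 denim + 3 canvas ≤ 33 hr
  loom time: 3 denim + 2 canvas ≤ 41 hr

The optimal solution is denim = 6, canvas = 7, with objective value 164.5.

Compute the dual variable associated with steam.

Check each constraint at x*: dye 39/56 (slack 17); steam 41/41 (tight); labor 33/33 (tight); loom time 32/41 (slack 9).
Slack constraints have shadow price 0 (complementary slackness).
The binding rows give the dual system: 1·y_steam + 2·y_labor = 7 and 5·y_steam + 3·y_labor = 17.5.
Solving: y_steam = 2, y_labor = 2.5.
Shadow price of steam = 2.

2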